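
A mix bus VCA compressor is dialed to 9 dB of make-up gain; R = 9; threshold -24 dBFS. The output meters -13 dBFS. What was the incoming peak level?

-6 dBFS

Before make-up, the level was -13 − 9 = -22 dBFS.
That's 2 dB above the -24 dBFS threshold.
Undo the ratio: input overshoot = 2 × 9 = 18 dB, giving input = -6 dBFS.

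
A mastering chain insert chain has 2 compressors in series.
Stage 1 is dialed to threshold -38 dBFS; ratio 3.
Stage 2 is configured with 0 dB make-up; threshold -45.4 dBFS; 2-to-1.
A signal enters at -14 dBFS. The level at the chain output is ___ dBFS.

Stage 1: -14 dBFS is 24 dB over -38 dBFS; at 3:1 that becomes 8 dB over, giving -30 dBFS.
Stage 2: 15.4 dB above -45.4 dBFS, reduced 2:1 to 7.7 dB above → -37.7 dBFS.

-37.7 dBFS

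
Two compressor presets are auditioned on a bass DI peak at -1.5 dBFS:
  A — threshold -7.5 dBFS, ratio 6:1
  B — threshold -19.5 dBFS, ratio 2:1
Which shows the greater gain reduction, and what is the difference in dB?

B, by 4 dB

A: 6 dB over, compressed to 1 dB over, so 5 dB of GR.
B: 18 dB over, compressed to 9 dB over, so 9 dB of GR.
Difference: 4 dB in favour of B.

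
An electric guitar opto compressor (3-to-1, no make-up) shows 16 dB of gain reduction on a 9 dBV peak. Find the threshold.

Let T be the threshold. Output overshoot = (input overshoot)/R, so -7 − T = (9 − T)/3.
3·(-7 − T) = 9 − T → 2·T = -21 − 9 = -30.
T = -30/2 = -15 dBV.

-15 dBV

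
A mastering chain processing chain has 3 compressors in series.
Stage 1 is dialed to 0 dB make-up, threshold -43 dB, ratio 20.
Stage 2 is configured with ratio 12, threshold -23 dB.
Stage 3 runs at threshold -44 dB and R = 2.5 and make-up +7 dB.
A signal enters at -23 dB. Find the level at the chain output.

Stage 1: -23 dB is 20 dB over -43 dB; at 20:1 that becomes 1 dB over, giving -42 dB.
Stage 2: below threshold (-42 ≤ -23); passes unchanged; output -42 dB.
Stage 3: 2 dB above -44 dB, reduced 2.5:1 to 0.8 dB above → -43.2 dB; +7 dB make-up → -36.2 dB.

-36.2 dB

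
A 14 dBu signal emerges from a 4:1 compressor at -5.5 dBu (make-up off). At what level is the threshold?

-12 dBu

Let T be the threshold. Output overshoot = (input overshoot)/R, so -5.5 − T = (14 − T)/4.
4·(-5.5 − T) = 14 − T → 3·T = -22 − 14 = -36.
T = -36/3 = -12 dBu.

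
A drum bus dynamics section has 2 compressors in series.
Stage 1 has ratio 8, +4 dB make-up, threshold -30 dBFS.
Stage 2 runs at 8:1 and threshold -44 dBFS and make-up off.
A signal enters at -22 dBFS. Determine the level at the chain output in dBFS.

Stage 1: 8 dB above -30 dBFS, reduced 8:1 to 1 dB above → -29 dBFS; +4 dB make-up → -25 dBFS.
Stage 2: -25 dBFS is 19 dB over -44 dBFS; at 8:1 that becomes 2.375 dB over, giving -41.625 dBFS.

-41.625 dBFS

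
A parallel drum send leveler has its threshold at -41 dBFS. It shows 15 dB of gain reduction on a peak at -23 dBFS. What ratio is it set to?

6:1

Input overshoot = -23 − (-41) = 18 dB.
Output overshoot = 18 − 15 = 3 dB.
Ratio = input overshoot / output overshoot = 18 / 3 = 6.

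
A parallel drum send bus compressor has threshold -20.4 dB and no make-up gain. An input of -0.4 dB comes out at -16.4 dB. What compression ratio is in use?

5:1

Input overshoot = -0.4 − (-20.4) = 20 dB; output overshoot = -16.4 − (-20.4) = 4 dB.
Ratio = 20 / 4 = 5.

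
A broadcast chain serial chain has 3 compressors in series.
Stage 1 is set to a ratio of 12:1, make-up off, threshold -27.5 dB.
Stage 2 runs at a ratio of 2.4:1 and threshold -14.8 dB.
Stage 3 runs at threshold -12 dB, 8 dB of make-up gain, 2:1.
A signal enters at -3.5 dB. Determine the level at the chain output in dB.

-17.5 dB

Stage 1: -3.5 dB is 24 dB over -27.5 dB; at 12:1 that becomes 2 dB over, giving -25.5 dB.
Stage 2: -25.5 dB ≤ -14.8 dB, so stage 2 doesn't engage; output -25.5 dB.
Stage 3: -25.5 dB is at or below the -12 dB threshold — no compression; make-up brings it to -17.5 dB.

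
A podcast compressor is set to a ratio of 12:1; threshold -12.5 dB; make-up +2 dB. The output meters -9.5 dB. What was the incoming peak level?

Stripping the +2 dB make-up gives -11.5 dB at the gain stage.
The compressed level sits -11.5 − (-12.5) = 1 dB over threshold.
Undo the ratio: input overshoot = 1 × 12 = 12 dB, giving input = -0.5 dB.

-0.5 dB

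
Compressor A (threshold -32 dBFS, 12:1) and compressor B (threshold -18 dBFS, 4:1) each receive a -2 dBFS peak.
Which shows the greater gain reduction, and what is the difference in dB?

A, by 15.5 dB

A: overshoot 30 dB → output overshoot 2.5 dB → GR 27.5 dB.
B: overshoot 16 dB → output overshoot 4 dB → GR 12 dB.
A reduces 15.5 dB more.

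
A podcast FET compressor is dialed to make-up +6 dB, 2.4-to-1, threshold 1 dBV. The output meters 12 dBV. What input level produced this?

Before make-up, the level was 12 − 6 = 6 dBV.
The compressed level sits 6 − 1 = 5 dB over threshold.
Undo the ratio: input overshoot = 5 × 2.4 = 12 dB, giving input = 13 dBV.

13 dBV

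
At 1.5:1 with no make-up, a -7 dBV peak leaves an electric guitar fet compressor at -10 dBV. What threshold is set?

-16 dBV

Gain reduction = -7 − (-10) = 3 dB; output overshoot = GR / (R − 1) = 3 / 0.5 = 6 dB.
Threshold = output − output overshoot = -10 − 6 = -16 dBV.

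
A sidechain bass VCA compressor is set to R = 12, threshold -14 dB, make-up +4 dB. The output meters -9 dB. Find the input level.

Remove make-up: -9 − 4 = -13 dB.
That's 1 dB above the -14 dB threshold.
Input overshoot = R × output overshoot = 12 dB → input = -14 + 12 = -2 dB.

-2 dB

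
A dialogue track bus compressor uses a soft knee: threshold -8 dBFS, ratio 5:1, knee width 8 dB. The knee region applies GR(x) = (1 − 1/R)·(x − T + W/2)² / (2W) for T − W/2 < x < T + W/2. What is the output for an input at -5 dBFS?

-7.45 dBFS

x − T + W/2 = -5 − (-8) + 4 = 7.
GR = (1 − 1/5) × 7² / 16 = 0.8 × 49 / 16 = 2.45 dB.
Output = -5 − 2.45 = -7.45 dBFS.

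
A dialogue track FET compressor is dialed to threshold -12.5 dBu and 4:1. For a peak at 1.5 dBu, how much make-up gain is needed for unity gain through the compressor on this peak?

Without make-up, output = threshold + overshoot/4 = -12.5 + 3.5 = -9 dBu.
Gap to target: 10.5 dB.

10.5 dB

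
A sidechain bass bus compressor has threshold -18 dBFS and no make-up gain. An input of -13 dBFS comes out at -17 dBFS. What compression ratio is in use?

5:1

Input overshoot = -13 − (-18) = 5 dB; output overshoot = -17 − (-18) = 1 dB.
Ratio = 5 / 1 = 5.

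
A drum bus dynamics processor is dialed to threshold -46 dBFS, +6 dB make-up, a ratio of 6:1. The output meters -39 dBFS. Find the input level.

Stripping the +6 dB make-up gives -45 dBFS at the gain stage.
That's 1 dB above the -46 dBFS threshold.
Input overshoot = R × output overshoot = 6 dB → input = -46 + 6 = -40 dBFS.

-40 dBFS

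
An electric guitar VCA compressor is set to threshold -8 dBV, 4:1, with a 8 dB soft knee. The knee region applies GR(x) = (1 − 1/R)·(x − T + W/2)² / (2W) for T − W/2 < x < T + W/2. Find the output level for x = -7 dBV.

-8.171875 dBV

x − T + W/2 = -7 − (-8) + 4 = 5.
GR = (1 − 1/4) × 5² / 16 = 0.75 × 25 / 16 = 1.171875 dB.
Output = -7 − 1.171875 = -8.171875 dBV.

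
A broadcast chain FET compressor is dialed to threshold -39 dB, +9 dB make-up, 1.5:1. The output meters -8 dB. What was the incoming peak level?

-6 dB

Remove make-up: -8 − 9 = -17 dB.
That's 22 dB above the -39 dB threshold.
Undo the ratio: input overshoot = 22 × 1.5 = 33 dB, giving input = -6 dB.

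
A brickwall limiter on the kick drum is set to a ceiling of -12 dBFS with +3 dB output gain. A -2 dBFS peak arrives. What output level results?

At ∞:1, everything above -12 dBFS is held at the ceiling.
Output gain then adds 3 dB: -12 + 3 = -9 dBFS.

-9 dBFS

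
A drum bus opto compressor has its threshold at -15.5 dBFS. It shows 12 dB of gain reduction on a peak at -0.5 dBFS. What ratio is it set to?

Input overshoot = -0.5 − (-15.5) = 15 dB.
Output overshoot = 15 − 12 = 3 dB.
Ratio = input overshoot / output overshoot = 15 / 3 = 5.

5:1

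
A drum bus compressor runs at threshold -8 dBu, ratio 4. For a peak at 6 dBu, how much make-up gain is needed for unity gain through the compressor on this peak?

10.5 dB

Overshoot 14 dB → 14/4 = 3.5 dB after compression, so the compressed level is -8 + 3.5 = -4.5 dBu.
Make-up = target − compressed = 6 − (-4.5) = 10.5 dB.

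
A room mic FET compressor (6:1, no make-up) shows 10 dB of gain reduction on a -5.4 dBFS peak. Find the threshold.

Let T be the threshold. Output overshoot = (input overshoot)/R, so -15.4 − T = (-5.4 − T)/6.
6·(-15.4 − T) = -5.4 − T → 5·T = -92.4 − (-5.4) = -87.
T = -87/5 = -17.4 dBFS.

-17.4 dBFS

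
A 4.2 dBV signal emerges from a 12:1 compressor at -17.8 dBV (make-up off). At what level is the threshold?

Let T be the threshold. Output overshoot = (input overshoot)/R, so -17.8 − T = (4.2 − T)/12.
12·(-17.8 − T) = 4.2 − T → 11·T = -213.6 − 4.2 = -217.8.
T = -217.8/11 = -19.8 dBV.

-19.8 dBV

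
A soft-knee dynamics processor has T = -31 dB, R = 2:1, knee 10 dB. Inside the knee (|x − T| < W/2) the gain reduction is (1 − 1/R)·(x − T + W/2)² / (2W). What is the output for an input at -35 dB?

-35.025 dB

x − T + W/2 = -35 − (-31) + 5 = 1.
GR = (1 − 1/2) × 1² / 20 = 0.5 × 1 / 20 = 0.025 dB.
Output = -35 − 0.025 = -35.025 dB.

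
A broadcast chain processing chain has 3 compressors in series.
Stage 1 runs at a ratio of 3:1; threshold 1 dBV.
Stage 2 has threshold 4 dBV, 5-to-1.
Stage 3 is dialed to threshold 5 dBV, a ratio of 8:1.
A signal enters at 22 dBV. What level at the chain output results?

Stage 1: 22 dBV is 21 dB over 1 dBV; at 3:1 that becomes 7 dB over, giving 8 dBV.
Stage 2: 8 dBV is 4 dB over 4 dBV; at 5:1 that becomes 0.8 dB over, giving 4.8 dBV.
Stage 3: 4.8 dBV ≤ 5 dBV, so stage 3 doesn't engage; output 4.8 dBV.

4.8 dBV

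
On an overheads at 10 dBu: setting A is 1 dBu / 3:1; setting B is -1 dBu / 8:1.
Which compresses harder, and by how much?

A: 9 dB over, compressed to 3 dB over, so 6 dB of GR.
B: 11 dB over, compressed to 1.375 dB over, so 9.625 dB of GR.
B reduces 3.625 dB more.

B, by 3.625 dB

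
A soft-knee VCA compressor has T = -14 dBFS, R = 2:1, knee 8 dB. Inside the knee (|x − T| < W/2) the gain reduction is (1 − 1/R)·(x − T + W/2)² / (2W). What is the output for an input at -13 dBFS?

-13.78125 dBFS

x − T + W/2 = -13 − (-14) + 4 = 5.
GR = (1 − 1/2) × 5² / 16 = 0.5 × 25 / 16 = 0.78125 dB.
Output = -13 − 0.78125 = -13.78125 dBFS.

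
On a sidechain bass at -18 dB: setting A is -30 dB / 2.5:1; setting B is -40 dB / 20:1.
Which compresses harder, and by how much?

A: overshoot 12 dB → output overshoot 4.8 dB → GR 7.2 dB.
B: overshoot 22 dB → output overshoot 1.1 dB → GR 20.9 dB.
Difference: 13.7 dB in favour of B.

B, by 13.7 dB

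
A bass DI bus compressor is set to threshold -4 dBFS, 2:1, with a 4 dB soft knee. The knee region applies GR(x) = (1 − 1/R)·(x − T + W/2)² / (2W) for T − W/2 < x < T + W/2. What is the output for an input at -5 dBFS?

x − T + W/2 = -5 − (-4) + 2 = 1.
GR = (1 − 1/2) × 1² / 8 = 0.5 × 1 / 8 = 0.0625 dB.
Output = -5 − 0.0625 = -5.0625 dBFS.

-5.0625 dBFS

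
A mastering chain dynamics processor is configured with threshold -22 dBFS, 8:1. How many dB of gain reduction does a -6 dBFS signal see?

-6 dBFS exceeds the threshold by 16 dB.
After 8:1 compression the overshoot becomes 16/8 = 2 dB.
So the signal is attenuated by 16 − 2 = 14 dB.

14 dB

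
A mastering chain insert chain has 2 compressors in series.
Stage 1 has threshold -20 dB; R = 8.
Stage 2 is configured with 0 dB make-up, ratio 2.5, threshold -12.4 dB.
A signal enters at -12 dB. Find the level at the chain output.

-19 dB

Stage 1: -12 dB is 8 dB over -20 dB; at 8:1 that becomes 1 dB over, giving -19 dB.
Stage 2: below threshold (-19 ≤ -12.4); passes unchanged; output -19 dB.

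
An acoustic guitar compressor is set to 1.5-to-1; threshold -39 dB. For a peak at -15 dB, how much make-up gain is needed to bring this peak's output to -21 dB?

2 dB

Overshoot 24 dB → 24/1.5 = 16 dB after compression, so the compressed level is -39 + 16 = -23 dB.
Make-up = target − compressed = -21 − (-23) = 2 dB.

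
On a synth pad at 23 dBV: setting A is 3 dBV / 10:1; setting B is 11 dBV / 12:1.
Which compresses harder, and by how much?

A: overshoot 20 dB → output overshoot 2 dB → GR 18 dB.
B: overshoot 12 dB → output overshoot 1 dB → GR 11 dB.
Difference: 7 dB in favour of A.

A, by 7 dB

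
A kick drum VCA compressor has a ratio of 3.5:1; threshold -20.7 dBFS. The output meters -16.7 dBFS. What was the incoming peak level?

-6.7 dBFS

The compressed level sits -16.7 − (-20.7) = 4 dB over threshold.
Input overshoot = R × output overshoot = 14 dB → input = -20.7 + 14 = -6.7 dBFS.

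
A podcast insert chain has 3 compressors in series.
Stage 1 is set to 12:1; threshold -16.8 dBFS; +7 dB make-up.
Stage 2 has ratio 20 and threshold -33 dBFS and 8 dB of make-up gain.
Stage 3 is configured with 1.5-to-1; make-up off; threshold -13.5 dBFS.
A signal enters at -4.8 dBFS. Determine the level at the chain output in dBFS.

Stage 1: 12 dB above -16.8 dBFS, reduced 12:1 to 1 dB above → -15.8 dBFS; +7 dB make-up → -8.8 dBFS.
Stage 2: overshoot 24.2 dB → 24.2/20 = 1.21 dB → -31.79 dBFS; +8 dB make-up → -23.79 dBFS.
Stage 3: below threshold (-23.79 ≤ -13.5); passes unchanged; output -23.79 dBFS.

-23.79 dBFS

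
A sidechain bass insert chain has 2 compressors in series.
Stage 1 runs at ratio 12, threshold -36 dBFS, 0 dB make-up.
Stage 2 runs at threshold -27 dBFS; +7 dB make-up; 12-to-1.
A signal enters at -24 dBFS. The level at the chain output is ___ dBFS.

-28 dBFS

Stage 1: 12 dB above -36 dBFS, reduced 12:1 to 1 dB above → -35 dBFS.
Stage 2: -35 dBFS ≤ -27 dBFS, so stage 2 doesn't engage; make-up brings it to -28 dBFS.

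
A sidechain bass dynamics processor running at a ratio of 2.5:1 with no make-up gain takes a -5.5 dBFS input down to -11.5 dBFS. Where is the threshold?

-15.5 dBFS

Gain reduction = -5.5 − (-11.5) = 6 dB; output overshoot = GR / (R − 1) = 6 / 1.5 = 4 dB.
Threshold = output − output overshoot = -11.5 − 4 = -15.5 dBFS.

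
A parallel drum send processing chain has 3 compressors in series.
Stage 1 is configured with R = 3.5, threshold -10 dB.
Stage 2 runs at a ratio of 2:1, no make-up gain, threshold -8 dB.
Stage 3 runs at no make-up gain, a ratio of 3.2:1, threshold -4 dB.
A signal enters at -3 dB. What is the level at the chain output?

Stage 1: 7 dB above -10 dB, reduced 3.5:1 to 2 dB above → -8 dB.
Stage 2: -8 dB ≤ -8 dB, so stage 2 doesn't engage; output -8 dB.
Stage 3: below threshold (-8 ≤ -4); passes unchanged; output -8 dB.

-8 dB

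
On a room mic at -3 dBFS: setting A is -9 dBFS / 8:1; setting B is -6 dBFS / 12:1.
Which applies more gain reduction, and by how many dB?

A, by 2.5 dB

A: overshoot 6 dB → output overshoot 0.75 dB → GR 5.25 dB.
B: overshoot 3 dB → output overshoot 0.25 dB → GR 2.75 dB.
A reduces 2.5 dB more.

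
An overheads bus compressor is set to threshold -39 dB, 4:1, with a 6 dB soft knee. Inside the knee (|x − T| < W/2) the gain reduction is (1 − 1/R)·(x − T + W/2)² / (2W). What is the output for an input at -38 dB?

x − T + W/2 = -38 − (-39) + 3 = 4.
GR = (1 − 1/4) × 4² / 12 = 0.75 × 16 / 12 = 1 dB.
Output = -38 − 1 = -39 dB.

-39 dB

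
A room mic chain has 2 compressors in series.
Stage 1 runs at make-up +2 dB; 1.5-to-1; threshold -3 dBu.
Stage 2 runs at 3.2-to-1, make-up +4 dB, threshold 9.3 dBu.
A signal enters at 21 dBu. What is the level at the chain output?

15.08125 dBu

Stage 1: 24 dB above -3 dBu, reduced 1.5:1 to 16 dB above → 13 dBu; +2 dB make-up → 15 dBu.
Stage 2: overshoot 5.7 dB → 5.7/3.2 = 1.78125 dB → 11.08125 dBu; +4 dB make-up → 15.08125 dBu.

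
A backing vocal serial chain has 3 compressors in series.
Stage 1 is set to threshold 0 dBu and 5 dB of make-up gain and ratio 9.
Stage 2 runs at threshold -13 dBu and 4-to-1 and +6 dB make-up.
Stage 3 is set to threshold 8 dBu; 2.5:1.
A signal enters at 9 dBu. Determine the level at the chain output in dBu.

Stage 1: 9 dBu is 9 dB over 0 dBu; at 9:1 that becomes 1 dB over, giving 1 dBu; +5 dB make-up → 6 dBu.
Stage 2: 19 dB above -13 dBu, reduced 4:1 to 4.75 dB above → -8.25 dBu; +6 dB make-up → -2.25 dBu.
Stage 3: -2.25 dBu ≤ 8 dBu, so stage 3 doesn't engage; output -2.25 dBu.

-2.25 dBu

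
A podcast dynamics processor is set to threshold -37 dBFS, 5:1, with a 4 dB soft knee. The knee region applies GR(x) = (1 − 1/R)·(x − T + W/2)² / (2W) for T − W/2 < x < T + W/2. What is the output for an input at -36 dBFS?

-36.9 dBFS

x − T + W/2 = -36 − (-37) + 2 = 3.
GR = (1 − 1/5) × 3² / 8 = 0.8 × 9 / 8 = 0.9 dB.
Output = -36 − 0.9 = -36.9 dBFS.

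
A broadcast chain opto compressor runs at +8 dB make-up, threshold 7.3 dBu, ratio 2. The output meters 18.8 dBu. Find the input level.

Remove make-up: 18.8 − 8 = 10.8 dBu.
Post-compression overshoot = 10.8 − 7.3 = 3.5 dB.
Undo the ratio: input overshoot = 3.5 × 2 = 7 dB, giving input = 14.3 dBu.

14.3 dBu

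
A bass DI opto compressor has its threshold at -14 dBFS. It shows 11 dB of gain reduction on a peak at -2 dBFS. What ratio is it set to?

Input overshoot = -2 − (-14) = 12 dB.
Output overshoot = 12 − 11 = 1 dB.
Ratio = input overshoot / output overshoot = 12 / 1 = 12.

12:1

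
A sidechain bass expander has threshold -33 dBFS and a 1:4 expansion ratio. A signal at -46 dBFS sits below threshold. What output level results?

Below threshold, a 1:4 expander applies gain = (4−1)×(T − x) of attenuation.
(4−1) × 13 = 39 dB, so output = -46 − 39 = -85 dBFS.

-85 dBFS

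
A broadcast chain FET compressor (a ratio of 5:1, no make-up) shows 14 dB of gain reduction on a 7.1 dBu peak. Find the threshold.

-10.4 dBu

Let T be the threshold. Output overshoot = (input overshoot)/R, so -6.9 − T = (7.1 − T)/5.
5·(-6.9 − T) = 7.1 − T → 4·T = -34.5 − 7.1 = -41.6.
T = -41.6/4 = -10.4 dBu.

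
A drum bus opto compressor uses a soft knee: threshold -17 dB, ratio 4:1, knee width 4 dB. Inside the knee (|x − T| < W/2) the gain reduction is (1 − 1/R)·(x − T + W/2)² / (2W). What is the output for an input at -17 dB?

-17.375 dB

x − T + W/2 = -17 − (-17) + 2 = 2.
GR = (1 − 1/4) × 2² / 8 = 0.75 × 4 / 8 = 0.375 dB.
Output = -17 − 0.375 = -17.375 dB.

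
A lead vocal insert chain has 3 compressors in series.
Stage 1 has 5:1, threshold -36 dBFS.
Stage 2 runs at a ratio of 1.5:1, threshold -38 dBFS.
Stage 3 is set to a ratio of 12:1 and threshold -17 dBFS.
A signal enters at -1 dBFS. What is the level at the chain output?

-32 dBFS

Stage 1: -1 dBFS is 35 dB over -36 dBFS; at 5:1 that becomes 7 dB over, giving -29 dBFS.
Stage 2: overshoot 9 dB → 9/1.5 = 6 dB → -32 dBFS.
Stage 3: -32 dBFS ≤ -17 dBFS, so stage 3 doesn't engage; output -32 dBFS.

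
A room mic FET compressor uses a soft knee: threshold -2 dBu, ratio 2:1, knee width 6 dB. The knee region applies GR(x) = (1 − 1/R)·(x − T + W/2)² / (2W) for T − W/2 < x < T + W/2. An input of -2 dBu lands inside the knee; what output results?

x − T + W/2 = -2 − (-2) + 3 = 3.
GR = (1 − 1/2) × 3² / 12 = 0.5 × 9 / 12 = 0.375 dB.
Output = -2 − 0.375 = -2.375 dBu.

-2.375 dBu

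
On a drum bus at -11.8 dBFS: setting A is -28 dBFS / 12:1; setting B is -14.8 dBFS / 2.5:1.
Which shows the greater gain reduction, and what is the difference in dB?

A: GR = 16.2 − 16.2/12 = 14.85 dB.
B: GR = 3 − 3/2.5 = 1.8 dB.
A applies 13.05 dB more gain reduction.

A, by 13.05 dB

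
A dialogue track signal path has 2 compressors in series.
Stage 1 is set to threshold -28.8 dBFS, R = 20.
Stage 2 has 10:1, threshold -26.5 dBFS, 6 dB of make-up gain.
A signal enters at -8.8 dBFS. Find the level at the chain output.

Stage 1: overshoot 20 dB → 20/20 = 1 dB → -27.8 dBFS.
Stage 2: -27.8 dBFS is at or below the -26.5 dBFS threshold — no compression; make-up brings it to -21.8 dBFS.

-21.8 dBFS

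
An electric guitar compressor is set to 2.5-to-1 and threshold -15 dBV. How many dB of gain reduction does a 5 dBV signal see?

12 dB

Overshoot = 5 − (-15) = 20 dB.
At 2.5:1, output sits 20/2.5 = 8 dB above threshold.
GR = overshoot in − overshoot out = 20 − 8 = 12 dB.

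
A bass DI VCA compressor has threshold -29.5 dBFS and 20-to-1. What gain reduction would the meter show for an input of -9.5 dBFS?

19 dB

Overshoot = -9.5 − (-29.5) = 20 dB.
After 20:1 compression the overshoot becomes 20/20 = 1 dB.
So the signal is attenuated by 20 − 1 = 19 dB.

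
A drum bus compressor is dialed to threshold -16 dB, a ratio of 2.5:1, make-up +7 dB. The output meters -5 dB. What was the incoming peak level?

Before make-up, the level was -5 − 7 = -12 dB.
The compressed level sits -12 − (-16) = 4 dB over threshold.
Undo the ratio: input overshoot = 4 × 2.5 = 10 dB, giving input = -6 dB.

-6 dB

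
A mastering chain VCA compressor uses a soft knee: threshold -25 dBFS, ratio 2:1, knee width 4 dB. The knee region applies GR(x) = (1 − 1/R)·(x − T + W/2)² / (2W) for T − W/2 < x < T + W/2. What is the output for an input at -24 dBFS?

x − T + W/2 = -24 − (-25) + 2 = 3.
GR = (1 − 1/2) × 3² / 8 = 0.5 × 9 / 8 = 0.5625 dB.
Output = -24 − 0.5625 = -24.5625 dBFS.

-24.5625 dBFS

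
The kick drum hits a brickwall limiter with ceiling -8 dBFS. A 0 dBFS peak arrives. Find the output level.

-8 dBFS

A brickwall limiter is an ∞:1 compressor: any input above the ceiling is clamped to -8 dBFS.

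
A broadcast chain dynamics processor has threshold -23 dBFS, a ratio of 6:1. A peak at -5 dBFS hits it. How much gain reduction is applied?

15 dB

The signal is 18 dB above threshold.
At 6:1, output sits 18/6 = 3 dB above threshold.
GR = overshoot in − overshoot out = 18 − 3 = 15 dB.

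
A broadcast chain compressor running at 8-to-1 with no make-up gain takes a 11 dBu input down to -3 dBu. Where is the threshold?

Let T be the threshold. Output overshoot = (input overshoot)/R, so -3 − T = (11 − T)/8.
8·(-3 − T) = 11 − T → 7·T = -24 − 11 = -35.
T = -35/7 = -5 dBu.

-5 dBu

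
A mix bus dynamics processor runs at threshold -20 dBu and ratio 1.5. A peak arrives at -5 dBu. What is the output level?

-5 dBu sits 15 dB over threshold.
1.5:1 compression reduces that to 15/1.5 = 10 dB over.
That puts the output at -10 dBu.

-10 dBu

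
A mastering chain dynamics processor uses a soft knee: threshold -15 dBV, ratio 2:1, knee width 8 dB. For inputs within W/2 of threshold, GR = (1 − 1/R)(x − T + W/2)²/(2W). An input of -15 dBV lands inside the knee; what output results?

x − T + W/2 = -15 − (-15) + 4 = 4.
GR = (1 − 1/2) × 4² / 16 = 0.5 × 16 / 16 = 0.5 dB.
Output = -15 − 0.5 = -15.5 dBV.

-15.5 dBV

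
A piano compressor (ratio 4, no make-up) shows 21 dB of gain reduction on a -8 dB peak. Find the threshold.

-36 dB

Let T be the threshold. Output overshoot = (input overshoot)/R, so -29 − T = (-8 − T)/4.
4·(-29 − T) = -8 − T → 3·T = -116 − (-8) = -108.
T = -108/3 = -36 dB.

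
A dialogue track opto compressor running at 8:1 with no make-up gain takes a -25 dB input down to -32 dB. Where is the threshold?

Let T be the threshold. Output overshoot = (input overshoot)/R, so -32 − T = (-25 − T)/8.
8·(-32 − T) = -25 − T → 7·T = -256 − (-25) = -231.
T = -231/7 = -33 dB.

-33 dB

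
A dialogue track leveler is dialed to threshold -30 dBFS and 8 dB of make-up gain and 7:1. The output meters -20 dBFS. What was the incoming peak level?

-16 dBFS

Stripping the +8 dB make-up gives -28 dBFS at the gain stage.
The compressed level sits -28 − (-30) = 2 dB over threshold.
Before 7:1 compression the overshoot was 2 × 7 = 14 dB, so input = -30 + 14 = -16 dBFS.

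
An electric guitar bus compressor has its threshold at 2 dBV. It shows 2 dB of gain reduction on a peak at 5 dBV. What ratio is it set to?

3:1

Input overshoot = 5 − 2 = 3 dB.
Output overshoot = 3 − 2 = 1 dB.
Ratio = input overshoot / output overshoot = 3 / 1 = 3.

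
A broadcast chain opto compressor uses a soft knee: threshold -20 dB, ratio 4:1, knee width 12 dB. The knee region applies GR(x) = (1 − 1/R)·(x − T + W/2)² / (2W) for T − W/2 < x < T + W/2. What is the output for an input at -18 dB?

-20 dB

x − T + W/2 = -18 − (-20) + 6 = 8.
GR = (1 − 1/4) × 8² / 24 = 0.75 × 64 / 24 = 2 dB.
Output = -18 − 2 = -20 dB.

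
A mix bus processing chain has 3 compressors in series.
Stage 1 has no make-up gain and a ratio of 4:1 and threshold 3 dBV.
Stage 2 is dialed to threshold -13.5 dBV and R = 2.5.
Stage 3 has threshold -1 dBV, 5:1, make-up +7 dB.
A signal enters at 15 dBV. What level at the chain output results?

Stage 1: overshoot 12 dB → 12/4 = 3 dB → 6 dBV.
Stage 2: overshoot 19.5 dB → 19.5/2.5 = 7.8 dB → -5.7 dBV.
Stage 3: -5.7 dBV ≤ -1 dBV, so stage 3 doesn't engage; make-up brings it to 1.3 dBV.

1.3 dBV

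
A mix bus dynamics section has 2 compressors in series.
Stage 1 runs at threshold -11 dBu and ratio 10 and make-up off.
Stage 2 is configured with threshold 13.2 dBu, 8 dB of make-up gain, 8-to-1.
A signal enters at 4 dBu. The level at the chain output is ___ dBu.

-1.5 dBu

Stage 1: 15 dB above -11 dBu, reduced 10:1 to 1.5 dB above → -9.5 dBu.
Stage 2: -9.5 dBu ≤ 13.2 dBu, so stage 2 doesn't engage; make-up brings it to -1.5 dBu.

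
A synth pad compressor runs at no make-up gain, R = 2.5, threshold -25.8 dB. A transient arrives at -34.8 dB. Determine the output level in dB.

-34.8 dB

-34.8 dB is 9 dB below the -25.8 dB threshold, so no gain reduction is applied.
Output = input = -34.8 dB.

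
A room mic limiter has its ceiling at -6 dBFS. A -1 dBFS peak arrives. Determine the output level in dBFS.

The limiter clamps the peak to its -6 dBFS ceiling.

-6 dBFS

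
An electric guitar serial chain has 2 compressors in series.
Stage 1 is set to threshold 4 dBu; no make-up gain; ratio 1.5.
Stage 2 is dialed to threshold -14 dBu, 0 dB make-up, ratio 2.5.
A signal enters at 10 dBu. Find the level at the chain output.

Stage 1: overshoot 6 dB → 6/1.5 = 4 dB → 8 dBu.
Stage 2: overshoot 22 dB → 22/2.5 = 8.8 dB → -5.2 dBu.

-5.2 dBu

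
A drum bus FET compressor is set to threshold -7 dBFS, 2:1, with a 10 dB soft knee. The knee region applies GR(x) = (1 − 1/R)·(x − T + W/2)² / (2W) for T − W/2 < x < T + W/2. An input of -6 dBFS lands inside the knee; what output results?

x − T + W/2 = -6 − (-7) + 5 = 6.
GR = (1 − 1/2) × 6² / 20 = 0.5 × 36 / 20 = 0.9 dB.
Output = -6 − 0.9 = -6.9 dBFS.

-6.9 dBFS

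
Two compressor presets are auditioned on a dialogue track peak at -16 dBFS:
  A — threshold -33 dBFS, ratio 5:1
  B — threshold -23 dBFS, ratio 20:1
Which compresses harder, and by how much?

A, by 6.95 dB

A: GR = 17 − 17/5 = 13.6 dB.
B: GR = 7 − 7/20 = 6.65 dB.
A reduces 6.95 dB more.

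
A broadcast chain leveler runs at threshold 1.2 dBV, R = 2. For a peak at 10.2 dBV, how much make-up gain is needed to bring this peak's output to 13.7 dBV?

The peak compresses to 1.2 + 9/2 = 5.7 dBV.
To reach 13.7 dBV requires 13.7 − 5.7 = 8 dB of make-up.

8 dB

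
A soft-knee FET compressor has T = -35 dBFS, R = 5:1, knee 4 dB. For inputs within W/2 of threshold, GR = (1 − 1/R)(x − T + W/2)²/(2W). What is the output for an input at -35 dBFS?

x − T + W/2 = -35 − (-35) + 2 = 2.
GR = (1 − 1/5) × 2² / 8 = 0.8 × 4 / 8 = 0.4 dB.
Output = -35 − 0.4 = -35.4 dBFS.

-35.4 dBFS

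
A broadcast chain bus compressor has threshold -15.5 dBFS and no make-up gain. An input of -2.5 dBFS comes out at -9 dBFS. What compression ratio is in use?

Input overshoot = -2.5 − (-15.5) = 13 dB; output overshoot = -9 − (-15.5) = 6.5 dB.
Ratio = 13 / 6.5 = 2.

2:1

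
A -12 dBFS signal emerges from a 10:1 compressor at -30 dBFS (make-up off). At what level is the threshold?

-32 dBFS

Input is 20 dB above T (since output overshoot × R = input overshoot: (-30 − T)·10 = -12 − T gives T = -32 dBFS).
Check: -32 + (-12 − (-32))/10 = -32 + 2 = -30 dBFS. ✓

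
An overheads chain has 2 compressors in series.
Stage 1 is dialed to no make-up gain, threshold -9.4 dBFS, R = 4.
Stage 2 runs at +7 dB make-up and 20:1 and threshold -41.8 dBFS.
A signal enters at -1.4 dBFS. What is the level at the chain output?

-33.08 dBFS

Stage 1: overshoot 8 dB → 8/4 = 2 dB → -7.4 dBFS.
Stage 2: 34.4 dB above -41.8 dBFS, reduced 20:1 to 1.72 dB above → -40.08 dBFS; +7 dB make-up → -33.08 dBFS.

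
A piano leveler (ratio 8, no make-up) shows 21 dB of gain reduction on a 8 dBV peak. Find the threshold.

Input is 24 dB above T (since output overshoot × R = input overshoot: (-13 − T)·8 = 8 − T gives T = -16 dBV).
Check: -16 + (8 − (-16))/8 = -16 + 3 = -13 dBV. ✓

-16 dBV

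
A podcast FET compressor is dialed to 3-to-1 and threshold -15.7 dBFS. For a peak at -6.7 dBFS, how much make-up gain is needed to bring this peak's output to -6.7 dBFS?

Overshoot 9 dB → 9/3 = 3 dB after compression, so the compressed level is -15.7 + 3 = -12.7 dBFS.
Make-up = target − compressed = -6.7 − (-12.7) = 6 dB.

6 dB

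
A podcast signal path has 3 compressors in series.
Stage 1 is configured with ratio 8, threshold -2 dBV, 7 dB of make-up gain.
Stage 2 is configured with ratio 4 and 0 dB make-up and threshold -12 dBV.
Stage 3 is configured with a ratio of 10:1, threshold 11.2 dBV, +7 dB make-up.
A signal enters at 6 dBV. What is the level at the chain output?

-0.5 dBV

Stage 1: overshoot 8 dB → 8/8 = 1 dB → -1 dBV; +7 dB make-up → 6 dBV.
Stage 2: overshoot 18 dB → 18/4 = 4.5 dB → -7.5 dBV.
Stage 3: -7.5 dBV is at or below the 11.2 dBV threshold — no compression; make-up brings it to -0.5 dBV.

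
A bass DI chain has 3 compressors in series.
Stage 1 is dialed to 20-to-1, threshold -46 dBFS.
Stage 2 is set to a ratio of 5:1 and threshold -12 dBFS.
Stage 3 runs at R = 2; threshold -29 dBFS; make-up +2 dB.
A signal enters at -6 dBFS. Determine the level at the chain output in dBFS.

Stage 1: overshoot 40 dB → 40/20 = 2 dB → -44 dBFS.
Stage 2: below threshold (-44 ≤ -12); passes unchanged; output -44 dBFS.
Stage 3: -44 dBFS ≤ -29 dBFS, so stage 3 doesn't engage; make-up brings it to -42 dBFS.

-42 dBFS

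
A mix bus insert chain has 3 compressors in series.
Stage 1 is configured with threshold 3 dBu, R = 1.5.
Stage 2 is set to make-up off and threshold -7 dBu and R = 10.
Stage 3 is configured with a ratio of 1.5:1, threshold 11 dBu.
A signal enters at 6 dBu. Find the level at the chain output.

Stage 1: overshoot 3 dB → 3/1.5 = 2 dB → 5 dBu.
Stage 2: 12 dB above -7 dBu, reduced 10:1 to 1.2 dB above → -5.8 dBu.
Stage 3: -5.8 dBu is at or below the 11 dBu threshold — no compression; output -5.8 dBu.

-5.8 dBu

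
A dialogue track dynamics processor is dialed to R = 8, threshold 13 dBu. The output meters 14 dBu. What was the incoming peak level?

The compressed level sits 14 − 13 = 1 dB over threshold.
Before 8:1 compression the overshoot was 1 × 8 = 8 dB, so input = 13 + 8 = 21 dBu.

21 dBu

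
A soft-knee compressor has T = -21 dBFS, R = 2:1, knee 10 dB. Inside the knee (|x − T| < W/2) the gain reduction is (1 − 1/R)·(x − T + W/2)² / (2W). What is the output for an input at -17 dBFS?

-19.025 dBFS

x − T + W/2 = -17 − (-21) + 5 = 9.
GR = (1 − 1/2) × 9² / 20 = 0.5 × 81 / 20 = 2.025 dB.
Output = -17 − 2.025 = -19.025 dBFS.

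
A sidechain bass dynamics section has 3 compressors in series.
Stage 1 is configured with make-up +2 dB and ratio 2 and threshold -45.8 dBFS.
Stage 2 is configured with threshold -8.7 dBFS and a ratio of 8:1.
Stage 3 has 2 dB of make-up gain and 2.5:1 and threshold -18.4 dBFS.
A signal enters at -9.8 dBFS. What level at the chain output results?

-23.8 dBFS

Stage 1: -9.8 dBFS is 36 dB over -45.8 dBFS; at 2:1 that becomes 18 dB over, giving -27.8 dBFS; +2 dB make-up → -25.8 dBFS.
Stage 2: below threshold (-25.8 ≤ -8.7); passes unchanged; output -25.8 dBFS.
Stage 3: -25.8 dBFS ≤ -18.4 dBFS, so stage 3 doesn't engage; make-up brings it to -23.8 dBFS.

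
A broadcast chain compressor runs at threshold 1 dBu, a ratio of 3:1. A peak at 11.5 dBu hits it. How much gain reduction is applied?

The signal is 10.5 dB above threshold.
After 3:1 compression the overshoot becomes 10.5/3 = 3.5 dB.
GR = overshoot in − overshoot out = 10.5 − 3.5 = 7 dB.

7 dB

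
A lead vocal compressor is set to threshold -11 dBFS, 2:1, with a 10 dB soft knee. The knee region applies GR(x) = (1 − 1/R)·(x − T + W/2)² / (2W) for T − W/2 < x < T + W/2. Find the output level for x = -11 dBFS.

x − T + W/2 = -11 − (-11) + 5 = 5.
GR = (1 − 1/2) × 5² / 20 = 0.5 × 25 / 20 = 0.625 dB.
Output = -11 − 0.625 = -11.625 dBFS.

-11.625 dBFS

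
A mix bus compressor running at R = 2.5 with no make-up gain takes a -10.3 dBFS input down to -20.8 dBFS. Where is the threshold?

Let T be the threshold. Output overshoot = (input overshoot)/R, so -20.8 − T = (-10.3 − T)/2.5.
2.5·(-20.8 − T) = -10.3 − T → 1.5·T = -52 − (-10.3) = -41.7.
T = -41.7/1.5 = -27.8 dBFS.

-27.8 dBFS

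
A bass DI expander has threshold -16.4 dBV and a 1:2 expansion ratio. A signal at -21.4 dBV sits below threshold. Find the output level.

-26.4 dBV

The input is 5 dB below the -16.4 dBV threshold.
A 1:2 expander multiplies undershoot by 2: 5 × 2 = 10 dB below threshold.
Output = -16.4 − 10 = -26.4 dBV.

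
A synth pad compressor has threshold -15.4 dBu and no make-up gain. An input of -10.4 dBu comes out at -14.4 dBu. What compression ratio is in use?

Input overshoot = -10.4 − (-15.4) = 5 dB; output overshoot = -14.4 − (-15.4) = 1 dB.
Ratio = 5 / 1 = 5.

5:1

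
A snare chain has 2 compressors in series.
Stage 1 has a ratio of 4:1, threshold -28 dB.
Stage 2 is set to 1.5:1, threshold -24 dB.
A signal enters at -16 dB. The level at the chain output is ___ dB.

-25 dB

Stage 1: 12 dB above -28 dB, reduced 4:1 to 3 dB above → -25 dB.
Stage 2: -25 dB is at or below the -24 dB threshold — no compression; output -25 dB.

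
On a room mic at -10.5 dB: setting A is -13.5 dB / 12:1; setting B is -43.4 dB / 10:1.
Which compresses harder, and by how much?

B, by 26.86 dB

A: 3 dB over, compressed to 0.25 dB over, so 2.75 dB of GR.
B: 32.9 dB over, compressed to 3.29 dB over, so 29.61 dB of GR.
B reduces 26.86 dB more.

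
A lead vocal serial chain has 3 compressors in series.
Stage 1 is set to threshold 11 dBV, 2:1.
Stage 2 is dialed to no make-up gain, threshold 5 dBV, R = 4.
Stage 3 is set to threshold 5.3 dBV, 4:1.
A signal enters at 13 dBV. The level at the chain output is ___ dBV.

5.6625 dBV

Stage 1: 13 dBV is 2 dB over 11 dBV; at 2:1 that becomes 1 dB over, giving 12 dBV.
Stage 2: 7 dB above 5 dBV, reduced 4:1 to 1.75 dB above → 6.75 dBV.
Stage 3: 6.75 dBV is 1.45 dB over 5.3 dBV; at 4:1 that becomes 0.3625 dB over, giving 5.6625 dBV.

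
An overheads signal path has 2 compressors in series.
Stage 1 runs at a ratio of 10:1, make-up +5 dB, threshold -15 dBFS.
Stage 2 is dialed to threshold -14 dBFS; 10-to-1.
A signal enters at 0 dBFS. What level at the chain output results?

-13.45 dBFS

Stage 1: overshoot 15 dB → 15/10 = 1.5 dB → -13.5 dBFS; +5 dB make-up → -8.5 dBFS.
Stage 2: 5.5 dB above -14 dBFS, reduced 10:1 to 0.55 dB above → -13.45 dBFS.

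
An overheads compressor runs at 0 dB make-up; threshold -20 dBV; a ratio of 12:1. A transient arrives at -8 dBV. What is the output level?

Overshoot: -8 − (-20) = 12 dB.
At 12:1 the overshoot is divided by 12, leaving 1 dB above threshold.
Output = -20 + 1 = -19 dBV.

-19 dBV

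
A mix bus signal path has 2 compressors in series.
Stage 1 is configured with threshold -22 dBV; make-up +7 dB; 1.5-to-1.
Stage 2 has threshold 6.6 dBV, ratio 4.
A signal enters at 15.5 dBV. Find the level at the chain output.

Stage 1: 37.5 dB above -22 dBV, reduced 1.5:1 to 25 dB above → 3 dBV; +7 dB make-up → 10 dBV.
Stage 2: 10 dBV is 3.4 dB over 6.6 dBV; at 4:1 that becomes 0.85 dB over, giving 7.45 dBV.

7.45 dBV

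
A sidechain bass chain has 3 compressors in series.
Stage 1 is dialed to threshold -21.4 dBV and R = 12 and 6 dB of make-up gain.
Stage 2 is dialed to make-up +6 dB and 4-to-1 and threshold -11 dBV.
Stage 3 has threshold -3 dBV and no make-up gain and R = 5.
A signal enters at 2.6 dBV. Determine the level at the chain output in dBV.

Stage 1: overshoot 24 dB → 24/12 = 2 dB → -19.4 dBV; +6 dB make-up → -13.4 dBV.
Stage 2: -13.4 dBV ≤ -11 dBV, so stage 2 doesn't engage; make-up brings it to -7.4 dBV.
Stage 3: -7.4 dBV is at or below the -3 dBV threshold — no compression; output -7.4 dBV.

-7.4 dBV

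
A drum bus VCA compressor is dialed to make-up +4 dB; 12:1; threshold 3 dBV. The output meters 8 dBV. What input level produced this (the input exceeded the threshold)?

15 dBV

Stripping the +4 dB make-up gives 4 dBV at the gain stage.
Post-compression overshoot = 4 − 3 = 1 dB.
Input overshoot = R × output overshoot = 12 dB → input = 3 + 12 = 15 dBV.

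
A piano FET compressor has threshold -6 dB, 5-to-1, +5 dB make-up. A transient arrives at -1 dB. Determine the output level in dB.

0 dB

-1 dB sits 5 dB over threshold.
At 5:1 the overshoot is divided by 5, leaving 1 dB above threshold.
So the level is -6 + 1 = -5 dB; make-up adds 5 dB, giving 0 dB.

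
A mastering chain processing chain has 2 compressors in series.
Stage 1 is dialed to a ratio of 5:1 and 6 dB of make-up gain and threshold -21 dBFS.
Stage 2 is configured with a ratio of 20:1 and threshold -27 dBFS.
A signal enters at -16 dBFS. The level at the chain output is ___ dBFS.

-26.35 dBFS

Stage 1: 5 dB above -21 dBFS, reduced 5:1 to 1 dB above → -20 dBFS; +6 dB make-up → -14 dBFS.
Stage 2: -14 dBFS is 13 dB over -27 dBFS; at 20:1 that becomes 0.65 dB over, giving -26.35 dBFS.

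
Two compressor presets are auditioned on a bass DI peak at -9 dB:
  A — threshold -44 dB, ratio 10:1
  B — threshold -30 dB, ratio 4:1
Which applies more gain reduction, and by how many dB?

A, by 15.75 dB

A: overshoot 35 dB → output overshoot 3.5 dB → GR 31.5 dB.
B: overshoot 21 dB → output overshoot 5.25 dB → GR 15.75 dB.
A applies 15.75 dB more gain reduction.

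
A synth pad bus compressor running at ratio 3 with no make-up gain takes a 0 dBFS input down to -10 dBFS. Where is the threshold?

-15 dBFS

Gain reduction = 0 − (-10) = 10 dB; output overshoot = GR / (R − 1) = 10 / 2 = 5 dB.
Threshold = output − output overshoot = -10 − 5 = -15 dBFS.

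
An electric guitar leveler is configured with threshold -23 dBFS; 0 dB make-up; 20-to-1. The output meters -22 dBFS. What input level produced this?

-3 dBFS

The compressed level sits -22 − (-23) = 1 dB over threshold.
Before 20:1 compression the overshoot was 1 × 20 = 20 dB, so input = -23 + 20 = -3 dBFS.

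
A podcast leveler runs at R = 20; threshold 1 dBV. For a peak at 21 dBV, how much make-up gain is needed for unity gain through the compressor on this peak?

The peak compresses to 1 + 20/20 = 2 dBV.
To reach 21 dBV requires 21 − 2 = 19 dB of make-up.

19 dB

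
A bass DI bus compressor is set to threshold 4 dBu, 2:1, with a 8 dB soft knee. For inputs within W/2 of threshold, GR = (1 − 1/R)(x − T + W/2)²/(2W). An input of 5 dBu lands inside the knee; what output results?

x − T + W/2 = 5 − 4 + 4 = 5.
GR = (1 − 1/2) × 5² / 16 = 0.5 × 25 / 16 = 0.78125 dB.
Output = 5 − 0.78125 = 4.21875 dBu.

4.21875 dBu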